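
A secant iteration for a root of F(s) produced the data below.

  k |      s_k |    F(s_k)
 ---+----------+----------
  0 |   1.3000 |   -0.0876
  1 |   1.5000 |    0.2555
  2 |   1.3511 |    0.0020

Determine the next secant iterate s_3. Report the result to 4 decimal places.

1.3499

s_3 = 1.3511 − 0.0020·(1.3511 − 1.5000) / (0.0020 − 0.2555)
   = 1.3511 − (-0.000298)/(-0.253500) = 1.349925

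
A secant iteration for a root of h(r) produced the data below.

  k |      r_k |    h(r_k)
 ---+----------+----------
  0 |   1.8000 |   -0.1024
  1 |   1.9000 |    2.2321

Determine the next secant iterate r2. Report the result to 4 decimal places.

1.8044

r2 = 1.9000 − 2.2321·(1.9000 − 1.8000) / (2.2321 − (-0.1024))
   = 1.9000 − (0.223210)/(2.334500) = 1.804386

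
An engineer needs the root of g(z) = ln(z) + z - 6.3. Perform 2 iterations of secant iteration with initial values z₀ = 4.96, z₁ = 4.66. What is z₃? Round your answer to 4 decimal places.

g(4.96) = 0.261406, g(4.66) = -0.100985
z₂ = 4.660000 − (-0.100985)·(4.660000 − 4.960000) / (-0.100985 − 0.261406) = 4.660000 − (0.030295)/(-0.362390) = 4.743599
g(4.743599) = 0.000395
z₃ = 4.743599 − 0.000395·(4.743599 − 4.660000) / (0.000395 − (-0.100985)) = 4.743599 − (0.000033)/(0.101379) = 4.743273

4.7433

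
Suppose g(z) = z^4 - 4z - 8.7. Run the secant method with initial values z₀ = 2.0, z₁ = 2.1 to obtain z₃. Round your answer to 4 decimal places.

g(2.0) = -0.700000, g(2.1) = 2.348100
z₂ = 2.100000 − 2.348100·(2.100000 − 2.000000) / (2.348100 − (-0.700000)) = 2.100000 − (0.234810)/(3.048100) = 2.022965
g(2.022965) = -0.044222
z₃ = 2.022965 − (-0.044222)·(2.022965 − 2.100000) / (-0.044222 − 2.348100) = 2.022965 − (0.003407)/(-2.392322) = 2.024389

2.0244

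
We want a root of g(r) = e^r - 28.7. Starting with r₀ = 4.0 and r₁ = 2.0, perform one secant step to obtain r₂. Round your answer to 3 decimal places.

g(4.0) = 25.89815, g(2.0) = -21.31094
r₂ = 2.00000 − (-21.31094)·(2.00000 − 4.00000) / (-21.31094 − 25.89815) = 2.00000 − (42.62189)/(-47.20909) = 2.90283

2.903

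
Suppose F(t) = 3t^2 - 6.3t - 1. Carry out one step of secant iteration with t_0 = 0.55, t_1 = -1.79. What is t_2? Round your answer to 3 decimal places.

F(0.55) = -3.55750, F(-1.79) = 19.88930
t_2 = -1.79000 − 19.88930·(-1.79000 − 0.55000) / (19.88930 − (-3.55750)) = -1.79000 − (-46.54096)/(23.44680) = 0.19496

0.195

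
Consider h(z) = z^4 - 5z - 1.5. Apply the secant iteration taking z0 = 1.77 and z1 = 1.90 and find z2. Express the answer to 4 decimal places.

h(1.77) = -0.534938, h(1.90) = 2.032100
z2 = 1.900000 − 2.032100·(1.900000 − 1.770000) / (2.032100 − (-0.534938)) = 1.900000 − (0.264173)/(2.567038) = 1.797090

1.7971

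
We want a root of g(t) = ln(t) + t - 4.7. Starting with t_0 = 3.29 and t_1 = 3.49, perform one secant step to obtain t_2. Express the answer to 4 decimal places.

g(3.29) = -0.219112, g(3.49) = 0.039902
t_2 = 3.490000 − 0.039902·(3.490000 − 3.290000) / (0.039902 − (-0.219112)) = 3.490000 − (0.007980)/(0.259014) = 3.459190

3.4592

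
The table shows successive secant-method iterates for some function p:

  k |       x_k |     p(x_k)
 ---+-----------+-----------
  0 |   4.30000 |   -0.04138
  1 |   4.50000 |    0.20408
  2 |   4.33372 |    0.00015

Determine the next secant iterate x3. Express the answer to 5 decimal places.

4.33360

x3 = 4.33372 − 0.00015·(4.33372 − 4.50000) / (0.00015 − 0.20408)
   = 4.33372 − (-0.0000249)/(-0.2039300) = 4.3335977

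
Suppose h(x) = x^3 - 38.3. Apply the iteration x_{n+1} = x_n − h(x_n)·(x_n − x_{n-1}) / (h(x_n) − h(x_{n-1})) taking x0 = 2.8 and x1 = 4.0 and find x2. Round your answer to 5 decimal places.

h(2.8) = -16.3480000, h(4.0) = 25.7000000
x2 = 4.0000000 − 25.7000000·(4.0000000 − 2.8000000) / (25.7000000 − (-16.3480000)) = 4.0000000 − (30.8400000)/(42.0480000) = 3.2665525

3.26655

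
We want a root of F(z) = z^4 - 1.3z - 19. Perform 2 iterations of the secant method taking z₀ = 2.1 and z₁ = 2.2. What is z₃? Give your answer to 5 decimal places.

F(2.1) = -2.2819000, F(2.2) = 1.5656000
z₂ = 2.2000000 − 1.5656000·(2.2000000 − 2.1000000) / (1.5656000 − (-2.2819000)) = 2.2000000 − (0.1565600)/(3.8475000) = 2.1593086
F(2.1593086) = -0.0671337
z₃ = 2.1593086 − (-0.0671337)·(2.1593086 − 2.2000000) / (-0.0671337 − 1.5656000) = 2.1593086 − (0.0027318)/(-1.6327337) = 2.1609818

2.16098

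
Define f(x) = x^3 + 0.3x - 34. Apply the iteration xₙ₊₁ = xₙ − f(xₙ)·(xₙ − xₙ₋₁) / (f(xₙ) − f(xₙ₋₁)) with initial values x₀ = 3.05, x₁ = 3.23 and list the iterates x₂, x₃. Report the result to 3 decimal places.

f(3.05) = -4.71238, f(3.23) = 0.66727
x₂ = 3.23000 − 0.66727·(3.23000 − 3.05000) / (0.66727 − (-4.71238)) = 3.23000 − (0.12011)/(5.37964) = 3.20767
f(3.20767) = -0.03340
x₃ = 3.20767 − (-0.03340)·(3.20767 − 3.23000) / (-0.03340 − 0.66727) = 3.20767 − (0.00075)/(-0.70067) = 3.20874

3.208, 3.209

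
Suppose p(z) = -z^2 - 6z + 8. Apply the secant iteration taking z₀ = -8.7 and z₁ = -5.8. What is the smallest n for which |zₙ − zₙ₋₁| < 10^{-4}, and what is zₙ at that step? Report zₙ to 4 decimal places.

p(-8.7) = -15.490000, p(-5.8) = 9.160000
z₂ = -5.800000 − 9.160000·(2.900000)/(24.650000) = -6.877647;  |Δ| = 1.077647
p(-6.877647) = 1.963853
z₃ = -6.877647 − 1.963853·(-1.077647)/(-7.196147) = -7.171741;  |Δ| = 0.294094
p(-7.171741) = -0.403420
z₄ = -7.171741 − (-0.403420)·(-0.294094)/(-2.367273) = -7.121623;  |Δ| = 0.050118
p(-7.121623) = 0.012228
z₅ = -7.121623 − 0.012228·(0.050118)/(0.415648) = -7.123097;  |Δ| = 0.001474
p(-7.123097) = 0.000072
z₆ = -7.123097 − 0.000072·(-0.001474)/(-0.012156) = -7.123106;  |Δ| = 0.000009
|z₆ − z₅| = 0.000009 < 10^{-4}

n = 6, zₙ = -7.1231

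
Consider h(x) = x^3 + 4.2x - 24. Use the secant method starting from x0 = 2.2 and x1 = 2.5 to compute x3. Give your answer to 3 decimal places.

h(2.2) = -4.11200, h(2.5) = 2.12500
x2 = 2.50000 − 2.12500·(2.50000 − 2.20000) / (2.12500 − (-4.11200)) = 2.50000 − (0.63750)/(6.23700) = 2.39779
h(2.39779) = -0.14349
x3 = 2.39779 − (-0.14349)·(2.39779 − 2.50000) / (-0.14349 − 2.12500) = 2.39779 − (0.01467)/(-2.26849) = 2.40425

2.404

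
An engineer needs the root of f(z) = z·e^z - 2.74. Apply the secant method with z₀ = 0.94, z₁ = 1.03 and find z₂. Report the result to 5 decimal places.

f(0.94) = -0.3336175, f(1.03) = 0.1450978
z₂ = 1.0300000 − 0.1450978·(1.0300000 − 0.9400000) / (0.1450978 − (-0.3336175)) = 1.0300000 − (0.0130588)/(0.4787153) = 1.0027211

1.00272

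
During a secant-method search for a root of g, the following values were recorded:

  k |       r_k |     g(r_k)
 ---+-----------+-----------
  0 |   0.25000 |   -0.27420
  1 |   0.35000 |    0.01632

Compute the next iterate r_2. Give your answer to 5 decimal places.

r_2 = 0.35000 − 0.01632·(0.35000 − 0.25000) / (0.01632 − (-0.27420))
   = 0.35000 − (0.0016320)/(0.2905200) = 0.3443825

0.34438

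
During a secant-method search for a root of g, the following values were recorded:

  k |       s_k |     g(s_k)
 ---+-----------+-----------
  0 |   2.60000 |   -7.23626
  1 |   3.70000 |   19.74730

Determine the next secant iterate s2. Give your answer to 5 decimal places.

2.89499

s2 = 3.70000 − 19.74730·(3.70000 − 2.60000) / (19.74730 − (-7.23626))
   = 3.70000 − (21.7220300)/(26.9835600) = 2.8949902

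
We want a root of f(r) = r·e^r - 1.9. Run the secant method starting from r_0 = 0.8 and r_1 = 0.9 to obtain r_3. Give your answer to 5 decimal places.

f(0.8) = -0.1195673, f(0.9) = 0.3136428
r_2 = 0.9000000 − 0.3136428·(0.9000000 − 0.8000000) / (0.3136428 − (-0.1195673)) = 0.9000000 − (0.0313643)/(0.4332101) = 0.8276003
f(0.8276003) = -0.0065978
r_3 = 0.8276003 − (-0.0065978)·(0.8276003 − 0.9000000) / (-0.0065978 − 0.3136428) = 0.8276003 − (0.0004777)/(-0.3202406) = 0.8290919

0.82909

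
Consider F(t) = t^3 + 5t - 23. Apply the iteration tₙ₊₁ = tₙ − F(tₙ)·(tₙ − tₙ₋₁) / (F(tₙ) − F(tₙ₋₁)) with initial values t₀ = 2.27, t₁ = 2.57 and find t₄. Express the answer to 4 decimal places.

F(2.27) = 0.047083, F(2.57) = 6.824593
t₂ = 2.570000 − 6.824593·(2.570000 − 2.270000) / (6.824593 − 0.047083) = 2.570000 − (2.047378)/(6.777510) = 2.267916
F(2.267916) = 0.004475
t₃ = 2.267916 − 0.004475·(2.267916 − 2.570000) / (0.004475 − 6.824593) = 2.267916 − (-0.001352)/(-6.820118) = 2.267718
F(2.267718) = 0.000426
t₄ = 2.267718 − 0.000426·(2.267718 − 2.267916) / (0.000426 − 0.004475) = 2.267718 − (0.000000)/(-0.004049) = 2.267697

2.2677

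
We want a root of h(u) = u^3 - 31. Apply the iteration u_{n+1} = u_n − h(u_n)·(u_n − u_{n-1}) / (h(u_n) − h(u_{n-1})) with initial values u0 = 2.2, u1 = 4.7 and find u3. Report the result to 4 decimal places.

h(2.2) = -20.352000, h(4.7) = 72.823000
u2 = 4.700000 − 72.823000·(4.700000 − 2.200000) / (72.823000 − (-20.352000)) = 4.700000 − (182.057500)/(93.175000) = 2.746069
h(2.746069) = -10.292177
u3 = 2.746069 − (-10.292177)·(2.746069 − 4.700000) / (-10.292177 − 72.823000) = 2.746069 − (20.110201)/(-83.115177) = 2.988025

2.9880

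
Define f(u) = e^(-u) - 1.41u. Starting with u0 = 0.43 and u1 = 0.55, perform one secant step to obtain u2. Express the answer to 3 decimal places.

f(0.43) = 0.04421, f(0.55) = -0.19855
u2 = 0.55000 − (-0.19855)·(0.55000 − 0.43000) / (-0.19855 − 0.04421) = 0.55000 − (-0.02383)/(-0.24276) = 0.45185

0.452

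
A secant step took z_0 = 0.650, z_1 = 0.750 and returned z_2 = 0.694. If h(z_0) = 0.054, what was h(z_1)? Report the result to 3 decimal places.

The secant line through (0.650, 0.054) and (0.750, h(z_1)) crosses zero at z_2 = 0.694.
So (0.650, 0.054), (0.750, h(z_1)), (0.694, 0) are collinear:
h(z_1) = 0.054 · (0.750 − 0.694) / (0.650 − 0.694) = 0.054 · (0.05600)/(-0.04400) = -0.06873

-0.069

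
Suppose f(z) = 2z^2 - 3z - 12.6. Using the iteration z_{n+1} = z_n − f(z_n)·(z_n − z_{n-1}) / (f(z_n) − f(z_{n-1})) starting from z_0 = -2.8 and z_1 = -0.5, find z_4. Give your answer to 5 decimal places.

-1.86436

f(-2.8) = 11.4800000, f(-0.5) = -10.6000000
z_2 = -0.5000000 − (-10.6000000)·(-0.5000000 − (-2.8000000)) / (-10.6000000 − 11.4800000) = -0.5000000 − (-24.3800000)/(-22.0800000) = -1.6041667
f(-1.6041667) = -2.6407986
z_3 = -1.6041667 − (-2.6407986)·(-1.6041667 − (-0.5000000)) / (-2.6407986 − (-10.6000000)) = -1.6041667 − (2.9158818)/(7.9592014) = -1.9705202
f(-1.9705202) = 1.0774607
z_4 = -1.9705202 − 1.0774607·(-1.9705202 − (-1.6041667)) / (1.0774607 − (-2.6407986)) = -1.9705202 − (-0.3947316)/(3.7182593) = -1.8643599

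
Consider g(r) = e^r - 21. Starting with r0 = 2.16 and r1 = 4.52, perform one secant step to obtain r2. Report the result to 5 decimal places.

g(2.16) = -12.3288623, g(4.52) = 70.8355980
r2 = 4.5200000 − 70.8355980·(4.5200000 − 2.1600000) / (70.8355980 − (-12.3288623)) = 4.5200000 − (167.1720112)/(83.1644603) = 2.5098624

2.50986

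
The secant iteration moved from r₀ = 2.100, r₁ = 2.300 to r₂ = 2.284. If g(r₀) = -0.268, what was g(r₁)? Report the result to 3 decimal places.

0.023

The secant line through (2.100, -0.268) and (2.300, g(r₁)) crosses zero at r₂ = 2.284.
So (2.100, -0.268), (2.300, g(r₁)), (2.284, 0) are collinear:
g(r₁) = -0.268 · (2.300 − 2.284) / (2.100 − 2.284) = -0.268 · (0.01600)/(-0.18400) = 0.02330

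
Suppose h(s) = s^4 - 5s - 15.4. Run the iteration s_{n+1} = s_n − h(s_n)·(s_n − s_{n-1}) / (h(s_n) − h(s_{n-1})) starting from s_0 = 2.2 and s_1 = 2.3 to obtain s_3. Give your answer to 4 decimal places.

2.2747

h(2.2) = -2.974400, h(2.3) = 1.084100
s_2 = 2.300000 − 1.084100·(2.300000 − 2.200000) / (1.084100 − (-2.974400)) = 2.300000 − (0.108410)/(4.058500) = 2.273288
h(2.273288) = -0.059880
s_3 = 2.273288 − (-0.059880)·(2.273288 − 2.300000) / (-0.059880 − 1.084100) = 2.273288 − (0.001600)/(-1.143980) = 2.274686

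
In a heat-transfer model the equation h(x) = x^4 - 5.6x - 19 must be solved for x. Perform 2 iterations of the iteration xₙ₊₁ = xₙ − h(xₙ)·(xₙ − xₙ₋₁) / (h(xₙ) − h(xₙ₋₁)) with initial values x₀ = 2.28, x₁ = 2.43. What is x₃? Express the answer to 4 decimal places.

2.3849

h(2.28) = -4.744637, h(2.43) = 2.259844
x₂ = 2.430000 − 2.259844·(2.430000 − 2.280000) / (2.259844 − (-4.744637)) = 2.430000 − (0.338977)/(7.004481) = 2.381606
h(2.381606) = -0.164887
x₃ = 2.381606 − (-0.164887)·(2.381606 − 2.430000) / (-0.164887 − 2.259844) = 2.381606 − (0.007980)/(-2.424731) = 2.384897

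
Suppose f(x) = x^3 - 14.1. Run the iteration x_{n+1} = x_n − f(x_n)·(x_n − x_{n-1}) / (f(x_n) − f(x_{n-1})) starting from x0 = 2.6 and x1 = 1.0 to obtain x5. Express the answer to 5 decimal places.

2.41534

f(2.6) = 3.4760000, f(1.0) = -13.1000000
x2 = 1.0000000 − (-13.1000000)·(1.0000000 − 2.6000000) / (-13.1000000 − 3.4760000) = 1.0000000 − (20.9600000)/(-16.5760000) = 2.2644788
f(2.2644788) = -2.4880607
x3 = 2.2644788 − (-2.4880607)·(2.2644788 − 1.0000000) / (-2.4880607 − (-13.1000000)) = 2.2644788 − (-3.1460999)/(10.6119393) = 2.5609467
f(2.5609467) = 2.6958361
x4 = 2.5609467 − 2.6958361·(2.5609467 − 2.2644788) / (2.6958361 − (-2.4880607)) = 2.5609467 − (0.7992290)/(5.1838968) = 2.4067714
f(2.4067714) = -0.1586600
x5 = 2.4067714 − (-0.1586600)·(2.4067714 − 2.5609467) / (-0.1586600 − 2.6958361) = 2.4067714 − (0.0244615)/(-2.8544961) = 2.4153408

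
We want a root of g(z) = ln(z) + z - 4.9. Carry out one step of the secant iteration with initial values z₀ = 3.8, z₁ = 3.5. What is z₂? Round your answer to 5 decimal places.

g(3.8) = 0.2350011, g(3.5) = -0.1472370
z₂ = 3.5000000 − (-0.1472370)·(3.5000000 − 3.8000000) / (-0.1472370 − 0.2350011) = 3.5000000 − (0.0441711)/(-0.3822381) = 3.6155591

3.61556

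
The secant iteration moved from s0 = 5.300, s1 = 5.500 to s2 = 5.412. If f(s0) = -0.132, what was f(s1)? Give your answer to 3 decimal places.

0.104

The secant line through (5.300, -0.132) and (5.500, f(s1)) crosses zero at s2 = 5.412.
So (5.300, -0.132), (5.500, f(s1)), (5.412, 0) are collinear:
f(s1) = -0.132 · (5.500 − 5.412) / (5.300 − 5.412) = -0.132 · (0.08800)/(-0.11200) = 0.10371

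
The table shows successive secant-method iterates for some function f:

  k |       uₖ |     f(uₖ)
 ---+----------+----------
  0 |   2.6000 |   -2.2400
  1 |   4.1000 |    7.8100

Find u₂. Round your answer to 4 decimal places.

2.9343

u₂ = 4.1000 − 7.8100·(4.1000 − 2.6000) / (7.8100 − (-2.2400))
   = 4.1000 − (11.715000)/(10.050000) = 2.934328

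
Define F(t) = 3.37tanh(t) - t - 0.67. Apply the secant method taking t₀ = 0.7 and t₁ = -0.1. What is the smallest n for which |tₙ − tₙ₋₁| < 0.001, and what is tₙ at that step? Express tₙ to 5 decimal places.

n = 5, tₙ = 0.29439

F(0.7) = 0.6667194, F(-0.1) = -0.9058811
t₂ = -0.1000000 − (-0.9058811)·(-0.8000000)/(-1.5726006) = 0.3608322;  |Δ| = 0.4608322
F(0.3608322) = 0.1350086
t₃ = 0.3608322 − 0.1350086·(0.4608322)/(1.0408897) = 0.3010599;  |Δ| = 0.0597722
F(0.3010599) = 0.0139314
t₄ = 0.3010599 − 0.0139314·(-0.0597722)/(-0.1210772) = 0.2941824;  |Δ| = 0.0068775
F(0.2941824) = -0.0004307
t₅ = 0.2941824 − (-0.0004307)·(-0.0068775)/(-0.0143621) = 0.2943886;  |Δ| = 0.0002062
|t₅ − t₄| = 0.0002062 < 0.001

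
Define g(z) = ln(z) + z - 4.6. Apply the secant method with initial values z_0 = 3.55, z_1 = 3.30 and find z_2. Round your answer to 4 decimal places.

g(3.55) = 0.216948, g(3.30) = -0.106078
z_2 = 3.300000 − (-0.106078)·(3.300000 − 3.550000) / (-0.106078 − 0.216948) = 3.300000 − (0.026519)/(-0.323025) = 3.382097

3.3821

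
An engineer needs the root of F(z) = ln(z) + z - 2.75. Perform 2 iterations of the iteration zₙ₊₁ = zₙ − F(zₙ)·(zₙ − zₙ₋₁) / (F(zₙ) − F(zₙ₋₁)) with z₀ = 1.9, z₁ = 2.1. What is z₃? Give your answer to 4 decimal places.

F(1.9) = -0.208146, F(2.1) = 0.091937
z₂ = 2.100000 − 0.091937·(2.100000 − 1.900000) / (0.091937 − (-0.208146)) = 2.100000 − (0.018387)/(0.300083) = 2.038725
F(2.038725) = 0.001050
z₃ = 2.038725 − 0.001050·(2.038725 − 2.100000) / (0.001050 − 0.091937) = 2.038725 − (-0.000064)/(-0.090887) = 2.038017

2.0380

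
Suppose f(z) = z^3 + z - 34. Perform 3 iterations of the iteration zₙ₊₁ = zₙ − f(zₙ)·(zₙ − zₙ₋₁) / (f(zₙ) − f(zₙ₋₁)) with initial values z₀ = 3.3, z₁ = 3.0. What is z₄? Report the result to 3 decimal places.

3.137

f(3.3) = 5.23700, f(3.0) = -4.00000
z₂ = 3.00000 − (-4.00000)·(3.00000 − 3.30000) / (-4.00000 − 5.23700) = 3.00000 − (1.20000)/(-9.23700) = 3.12991
f(3.12991) = -0.20837
z₃ = 3.12991 − (-0.20837)·(3.12991 − 3.00000) / (-0.20837 − (-4.00000)) = 3.12991 − (-0.02707)/(3.79163) = 3.13705
f(3.13705) = 0.00907
z₄ = 3.13705 − 0.00907·(3.13705 − 3.12991) / (0.00907 − (-0.20837)) = 3.13705 − (0.00006)/(0.21744) = 3.13675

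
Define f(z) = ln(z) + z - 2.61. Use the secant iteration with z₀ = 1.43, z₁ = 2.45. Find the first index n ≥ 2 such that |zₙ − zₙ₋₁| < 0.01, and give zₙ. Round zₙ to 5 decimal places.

n = 4, zₙ = 1.94483

f(1.43) = -0.8223256, f(2.45) = 0.7360880
z₂ = 2.4500000 − 0.7360880·(1.0200000)/(1.5584136) = 1.9682217;  |Δ| = 0.4817783
f(1.9682217) = 0.0353522
z₃ = 1.9682217 − 0.0353522·(-0.4817783)/(-0.7007358) = 1.9439160;  |Δ| = 0.0243058
f(1.9439160) = -0.0013796
z₄ = 1.9439160 − (-0.0013796)·(-0.0243058)/(-0.0367318) = 1.9448288;  |Δ| = 0.0009129
|z₄ − z₃| = 0.0009129 < 0.01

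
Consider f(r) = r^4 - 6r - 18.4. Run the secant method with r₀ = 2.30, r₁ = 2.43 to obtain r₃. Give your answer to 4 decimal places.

2.3922

f(2.30) = -4.215900, f(2.43) = 1.887844
r₂ = 2.430000 − 1.887844·(2.430000 − 2.300000) / (1.887844 − (-4.215900)) = 2.430000 − (0.245420)/(6.103744) = 2.389792
f(2.389792) = -0.122026
r₃ = 2.389792 − (-0.122026)·(2.389792 − 2.430000) / (-0.122026 − 1.887844) = 2.389792 − (0.004906)/(-2.009870) = 2.392233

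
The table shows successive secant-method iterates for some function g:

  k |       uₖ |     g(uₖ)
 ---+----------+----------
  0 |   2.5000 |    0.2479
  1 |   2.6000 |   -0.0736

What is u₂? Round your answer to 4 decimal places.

u₂ = 2.6000 − (-0.0736)·(2.6000 − 2.5000) / (-0.0736 − 0.2479)
   = 2.6000 − (-0.007360)/(-0.321500) = 2.577107

2.5771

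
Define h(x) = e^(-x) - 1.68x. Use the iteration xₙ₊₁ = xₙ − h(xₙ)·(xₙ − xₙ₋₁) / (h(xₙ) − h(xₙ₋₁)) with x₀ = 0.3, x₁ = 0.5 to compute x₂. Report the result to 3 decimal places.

0.401

h(0.3) = 0.23682, h(0.5) = -0.23347
x₂ = 0.50000 − (-0.23347)·(0.50000 − 0.30000) / (-0.23347 − 0.23682) = 0.50000 − (-0.04669)/(-0.47029) = 0.40071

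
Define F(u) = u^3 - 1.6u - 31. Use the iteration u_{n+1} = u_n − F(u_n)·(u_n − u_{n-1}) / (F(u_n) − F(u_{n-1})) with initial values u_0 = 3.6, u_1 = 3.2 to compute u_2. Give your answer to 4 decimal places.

3.3012

F(3.6) = 9.896000, F(3.2) = -3.352000
u_2 = 3.200000 − (-3.352000)·(3.200000 − 3.600000) / (-3.352000 − 9.896000) = 3.200000 − (1.340800)/(-13.248000) = 3.301208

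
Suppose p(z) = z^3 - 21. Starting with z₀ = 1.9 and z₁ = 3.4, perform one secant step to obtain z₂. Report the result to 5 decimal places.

2.55377

p(1.9) = -14.1410000, p(3.4) = 18.3040000
z₂ = 3.4000000 − 18.3040000·(3.4000000 − 1.9000000) / (18.3040000 − (-14.1410000)) = 3.4000000 − (27.4560000)/(32.4450000) = 2.5537679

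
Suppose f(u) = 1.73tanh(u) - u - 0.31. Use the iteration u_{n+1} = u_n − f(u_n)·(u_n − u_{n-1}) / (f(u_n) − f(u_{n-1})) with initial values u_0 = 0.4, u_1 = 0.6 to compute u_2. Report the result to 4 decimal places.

f(0.4) = -0.052688, f(0.6) = 0.019096
u_2 = 0.600000 − 0.019096·(0.600000 − 0.400000) / (0.019096 − (-0.052688)) = 0.600000 − (0.003819)/(0.071784) = 0.546797

0.5468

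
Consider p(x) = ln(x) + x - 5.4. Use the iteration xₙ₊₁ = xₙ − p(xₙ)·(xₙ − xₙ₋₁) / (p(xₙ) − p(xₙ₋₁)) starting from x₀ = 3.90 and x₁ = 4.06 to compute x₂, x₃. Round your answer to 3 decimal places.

p(3.90) = -0.13902, p(4.06) = 0.06118
x₂ = 4.06000 − 0.06118·(4.06000 − 3.90000) / (0.06118 − (-0.13902)) = 4.06000 − (0.00979)/(0.20021) = 4.01110
p(4.01110) = 0.00017
x₃ = 4.01110 − 0.00017·(4.01110 − 4.06000) / (0.00017 − 0.06118) = 4.01110 − (-0.00001)/(-0.06101) = 4.01097

4.011, 4.011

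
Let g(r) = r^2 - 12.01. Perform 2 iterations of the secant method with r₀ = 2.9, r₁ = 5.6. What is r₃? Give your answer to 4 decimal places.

3.4316

g(2.9) = -3.600000, g(5.6) = 19.350000
r₂ = 5.600000 − 19.350000·(5.600000 − 2.900000) / (19.350000 − (-3.600000)) = 5.600000 − (52.245000)/(22.950000) = 3.323529
g(3.323529) = -0.964152
r₃ = 3.323529 − (-0.964152)·(3.323529 − 5.600000) / (-0.964152 − 19.350000) = 3.323529 − (2.194864)/(-20.314152) = 3.431575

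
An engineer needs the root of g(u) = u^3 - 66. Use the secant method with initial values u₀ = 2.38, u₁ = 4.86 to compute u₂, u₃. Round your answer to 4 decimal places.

3.6656, 3.9708

g(2.38) = -52.518728, g(4.86) = 48.791256
u₂ = 4.860000 − 48.791256·(4.860000 − 2.380000) / (48.791256 − (-52.518728)) = 4.860000 − (121.002315)/(101.309984) = 3.665623
g(3.665623) = -16.745786
u₃ = 3.665623 − (-16.745786)·(3.665623 − 4.860000) / (-16.745786 − 48.791256) = 3.665623 − (20.000782)/(-65.537042) = 3.970806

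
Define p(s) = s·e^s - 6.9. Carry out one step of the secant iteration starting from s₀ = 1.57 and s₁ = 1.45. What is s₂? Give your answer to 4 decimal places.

p(1.57) = 0.646438, p(1.45) = -0.718484
s₂ = 1.450000 − (-0.718484)·(1.450000 − 1.570000) / (-0.718484 − 0.646438) = 1.450000 − (0.086218)/(-1.364922) = 1.513167

1.5132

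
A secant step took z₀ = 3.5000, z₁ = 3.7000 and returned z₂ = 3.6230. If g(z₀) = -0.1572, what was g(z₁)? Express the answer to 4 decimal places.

0.0984

The secant line through (3.5000, -0.1572) and (3.7000, g(z₁)) crosses zero at z₂ = 3.6230.
So (3.5000, -0.1572), (3.7000, g(z₁)), (3.6230, 0) are collinear:
g(z₁) = -0.1572 · (3.7000 − 3.6230) / (3.5000 − 3.6230) = -0.1572 · (0.077000)/(-0.123000) = 0.098410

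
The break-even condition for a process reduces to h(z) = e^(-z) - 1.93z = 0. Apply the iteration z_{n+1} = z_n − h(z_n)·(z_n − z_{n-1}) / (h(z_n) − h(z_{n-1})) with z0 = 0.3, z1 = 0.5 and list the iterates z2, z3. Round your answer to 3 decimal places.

h(0.3) = 0.16182, h(0.5) = -0.35847
z2 = 0.50000 − (-0.35847)·(0.50000 − 0.30000) / (-0.35847 − 0.16182) = 0.50000 − (-0.07169)/(-0.52029) = 0.36220
h(0.36220) = -0.00291
z3 = 0.36220 − (-0.00291)·(0.36220 − 0.50000) / (-0.00291 − (-0.35847)) = 0.36220 − (0.00040)/(0.35556) = 0.36107

0.362, 0.361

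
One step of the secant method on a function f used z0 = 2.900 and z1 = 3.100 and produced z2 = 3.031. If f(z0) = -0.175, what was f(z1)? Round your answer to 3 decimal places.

0.092

The secant line through (2.900, -0.175) and (3.100, f(z1)) crosses zero at z2 = 3.031.
So (2.900, -0.175), (3.100, f(z1)), (3.031, 0) are collinear:
f(z1) = -0.175 · (3.100 − 3.031) / (2.900 − 3.031) = -0.175 · (0.06900)/(-0.13100) = 0.09218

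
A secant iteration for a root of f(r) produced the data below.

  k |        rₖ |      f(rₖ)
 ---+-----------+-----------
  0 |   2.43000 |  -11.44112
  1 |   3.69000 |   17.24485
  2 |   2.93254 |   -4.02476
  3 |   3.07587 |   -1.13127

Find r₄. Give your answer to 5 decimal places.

3.13191

r₄ = 3.07587 − (-1.13127)·(3.07587 − 2.93254) / (-1.13127 − (-4.02476))
   = 3.07587 − (-0.1621449)/(2.8934900) = 3.1319078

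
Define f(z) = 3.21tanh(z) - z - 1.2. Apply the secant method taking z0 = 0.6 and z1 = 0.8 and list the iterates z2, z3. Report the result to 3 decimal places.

0.673, 0.661

f(0.6) = -0.07607, f(0.8) = 0.13156
z2 = 0.80000 − 0.13156·(0.80000 − 0.60000) / (0.13156 − (-0.07607)) = 0.80000 − (0.02631)/(0.20763) = 0.67328
f(0.67328) = 0.01141
z3 = 0.67328 − 0.01141·(0.67328 − 0.80000) / (0.01141 − 0.13156) = 0.67328 − (-0.00145)/(-0.12014) = 0.66124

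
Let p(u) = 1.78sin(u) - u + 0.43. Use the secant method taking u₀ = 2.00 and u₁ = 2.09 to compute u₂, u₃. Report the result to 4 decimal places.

2.0268, 2.0275

p(2.00) = 0.048549, p(2.09) = -0.114578
u₂ = 2.090000 − (-0.114578)·(2.090000 − 2.000000) / (-0.114578 − 0.048549) = 2.090000 − (-0.010312)/(-0.163127) = 2.026785
p(2.026785) = 0.001345
u₃ = 2.026785 − 0.001345·(2.026785 − 2.090000) / (0.001345 − (-0.114578)) = 2.026785 − (-0.000085)/(0.115923) = 2.027519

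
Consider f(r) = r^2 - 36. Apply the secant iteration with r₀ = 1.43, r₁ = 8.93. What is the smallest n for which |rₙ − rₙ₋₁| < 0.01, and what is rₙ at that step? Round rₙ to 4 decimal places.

f(1.43) = -33.955100, f(8.93) = 43.744900
r₂ = 8.930000 − 43.744900·(7.500000)/(77.700000) = 4.707519;  |Δ| = 4.222481
f(4.707519) = -13.839262
r₃ = 4.707519 − (-13.839262)·(-4.222481)/(-57.584162) = 5.722313;  |Δ| = 1.014793
f(5.722313) = -3.255139
r₄ = 5.722313 − (-3.255139)·(1.014793)/(10.584123) = 6.034411;  |Δ| = 0.312099
f(6.034411) = 0.414122
r₅ = 6.034411 − 0.414122·(0.312099)/(3.669261) = 5.999187;  |Δ| = 0.035224
f(5.999187) = -0.009753
r₆ = 5.999187 − (-0.009753)·(-0.035224)/(-0.423874) = 5.999998;  |Δ| = 0.000810
|r₆ − r₅| = 0.000810 < 0.01

n = 6, rₙ = 6.0000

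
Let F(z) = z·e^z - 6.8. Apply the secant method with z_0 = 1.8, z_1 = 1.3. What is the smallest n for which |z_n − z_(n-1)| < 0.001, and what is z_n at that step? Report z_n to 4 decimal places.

F(1.8) = 4.089365, F(1.3) = -2.029914
z_2 = 1.300000 − (-2.029914)·(-0.500000)/(-6.119280) = 1.465862;  |Δ| = 0.165862
F(1.465862) = -0.450946
z_3 = 1.465862 − (-0.450946)·(0.165862)/(1.578968) = 1.513232;  |Δ| = 0.047369
F(1.513232) = 0.072165
z_4 = 1.513232 − 0.072165·(0.047369)/(0.523112) = 1.506697;  |Δ| = 0.006535
F(1.506697) = -0.002080
z_5 = 1.506697 − (-0.002080)·(-0.006535)/(-0.074246) = 1.506880;  |Δ| = 0.000183
|z_5 − z_4| = 0.000183 < 0.001

n = 5, z_n = 1.5069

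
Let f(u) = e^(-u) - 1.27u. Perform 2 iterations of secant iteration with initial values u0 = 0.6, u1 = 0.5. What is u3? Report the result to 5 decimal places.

0.48487

f(0.6) = -0.2131884, f(0.5) = -0.0284693
u2 = 0.5000000 − (-0.0284693)·(0.5000000 − 0.6000000) / (-0.0284693 − (-0.2131884)) = 0.5000000 − (0.0028469)/(0.1847190) = 0.4845878
f(0.4845878) = 0.0005246
u3 = 0.4845878 − 0.0005246·(0.4845878 − 0.5000000) / (0.0005246 − (-0.0284693)) = 0.4845878 − (-0.0000081)/(0.0289940) = 0.4848666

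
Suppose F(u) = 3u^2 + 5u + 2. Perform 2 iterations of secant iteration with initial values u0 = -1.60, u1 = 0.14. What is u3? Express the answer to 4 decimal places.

F(-1.60) = 1.680000, F(0.14) = 2.758800
u2 = 0.140000 − 2.758800·(0.140000 − (-1.600000)) / (2.758800 − 1.680000) = 0.140000 − (4.800312)/(1.078800) = -4.309677
F(-4.309677) = 36.171571
u3 = -4.309677 − 36.171571·(-4.309677 − 0.140000) / (36.171571 − 2.758800) = -4.309677 − (-160.951824)/(33.412771) = 0.507398

0.5074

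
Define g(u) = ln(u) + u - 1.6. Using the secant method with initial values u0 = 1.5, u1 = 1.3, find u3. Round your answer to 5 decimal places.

g(1.5) = 0.3054651, g(1.3) = -0.0376357
u2 = 1.3000000 − (-0.0376357)·(1.3000000 − 1.5000000) / (-0.0376357 − 0.3054651) = 1.3000000 − (0.0075271)/(-0.3431008) = 1.3219386
g(1.3219386) = 0.0010379
u3 = 1.3219386 − 0.0010379·(1.3219386 − 1.3000000) / (0.0010379 − (-0.0376357)) = 1.3219386 − (0.0000228)/(0.0386736) = 1.3213498

1.32135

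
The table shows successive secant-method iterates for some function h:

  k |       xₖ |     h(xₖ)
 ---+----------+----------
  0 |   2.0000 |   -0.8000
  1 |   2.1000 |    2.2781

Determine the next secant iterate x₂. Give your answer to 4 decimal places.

x₂ = 2.1000 − 2.2781·(2.1000 − 2.0000) / (2.2781 − (-0.8000))
   = 2.1000 − (0.227810)/(3.078100) = 2.025990

2.0260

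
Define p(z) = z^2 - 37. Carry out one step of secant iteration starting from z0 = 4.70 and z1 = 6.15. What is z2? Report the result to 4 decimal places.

p(4.70) = -14.910000, p(6.15) = 0.822500
z2 = 6.150000 − 0.822500·(6.150000 − 4.700000) / (0.822500 − (-14.910000)) = 6.150000 − (1.192625)/(15.732500) = 6.074194

6.0742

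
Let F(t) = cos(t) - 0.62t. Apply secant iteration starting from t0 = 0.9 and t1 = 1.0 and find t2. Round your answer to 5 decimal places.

F(0.9) = 0.0636100, F(1.0) = -0.0796977
t2 = 1.0000000 − (-0.0796977)·(1.0000000 − 0.9000000) / (-0.0796977 − 0.0636100) = 1.0000000 − (-0.0079698)/(-0.1433077) = 0.9443870

0.94439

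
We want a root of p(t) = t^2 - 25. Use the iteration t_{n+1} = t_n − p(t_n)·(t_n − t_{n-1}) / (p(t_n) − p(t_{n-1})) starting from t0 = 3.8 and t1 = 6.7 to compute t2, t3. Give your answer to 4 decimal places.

p(3.8) = -10.560000, p(6.7) = 19.890000
t2 = 6.700000 − 19.890000·(6.700000 − 3.800000) / (19.890000 − (-10.560000)) = 6.700000 − (57.681000)/(30.450000) = 4.805714
p(4.805714) = -1.905110
t3 = 4.805714 − (-1.905110)·(4.805714 − 6.700000) / (-1.905110 − 19.890000) = 4.805714 − (3.608823)/(-21.795110) = 4.971294

4.8057, 4.9713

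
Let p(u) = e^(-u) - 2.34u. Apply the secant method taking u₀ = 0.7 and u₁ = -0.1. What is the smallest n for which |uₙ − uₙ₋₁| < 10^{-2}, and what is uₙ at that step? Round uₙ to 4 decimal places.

n = 4, uₙ = 0.3126

p(0.7) = -1.141415, p(-0.1) = 1.339171
u₂ = -0.100000 − 1.339171·(-0.800000)/(2.480586) = 0.331889;  |Δ| = 0.431889
p(0.331889) = -0.059052
u₃ = 0.331889 − (-0.059052)·(0.431889)/(-1.398223) = 0.313648;  |Δ| = 0.018240
p(0.313648) = -0.003161
u₄ = 0.313648 − (-0.003161)·(-0.018240)/(0.055891) = 0.312617;  |Δ| = 0.001032
|u₄ − u₃| = 0.001032 < 10^{-2}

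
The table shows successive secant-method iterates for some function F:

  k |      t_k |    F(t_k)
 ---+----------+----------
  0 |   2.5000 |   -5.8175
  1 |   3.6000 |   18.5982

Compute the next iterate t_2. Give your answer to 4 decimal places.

t_2 = 3.6000 − 18.5982·(3.6000 − 2.5000) / (18.5982 − (-5.8175))
   = 3.6000 − (20.458020)/(24.415700) = 2.762096

2.7621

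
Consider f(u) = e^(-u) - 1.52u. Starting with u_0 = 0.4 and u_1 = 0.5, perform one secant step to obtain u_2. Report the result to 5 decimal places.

0.42888

f(0.4) = 0.0623200, f(0.5) = -0.1534693
u_2 = 0.5000000 − (-0.1534693)·(0.5000000 − 0.4000000) / (-0.1534693 − 0.0623200) = 0.5000000 − (-0.0153469)/(-0.2157894) = 0.4288800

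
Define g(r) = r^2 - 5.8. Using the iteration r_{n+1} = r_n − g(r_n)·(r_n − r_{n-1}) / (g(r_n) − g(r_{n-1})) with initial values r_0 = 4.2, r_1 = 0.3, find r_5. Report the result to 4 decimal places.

2.3810

g(4.2) = 11.840000, g(0.3) = -5.710000
r_2 = 0.300000 − (-5.710000)·(0.300000 − 4.200000) / (-5.710000 − 11.840000) = 0.300000 − (22.269000)/(-17.550000) = 1.568889
g(1.568889) = -3.338588
r_3 = 1.568889 − (-3.338588)·(1.568889 − 0.300000) / (-3.338588 − (-5.710000)) = 1.568889 − (-4.236297)/(2.371412) = 3.355291
g(3.355291) = 5.457980
r_4 = 3.355291 − 5.457980·(3.355291 − 1.568889) / (5.457980 − (-3.338588)) = 3.355291 − (9.750148)/(8.796567) = 2.246888
g(2.246888) = -0.751496
r_5 = 2.246888 − (-0.751496)·(2.246888 − 3.355291) / (-0.751496 − 5.457980) = 2.246888 − (0.832961)/(-6.209476) = 2.381031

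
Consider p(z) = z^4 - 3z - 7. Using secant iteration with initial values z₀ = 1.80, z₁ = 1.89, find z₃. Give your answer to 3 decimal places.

1.886

p(1.80) = -1.90240, p(1.89) = 0.08990
z₂ = 1.89000 − 0.08990·(1.89000 − 1.80000) / (0.08990 − (-1.90240)) = 1.89000 − (0.00809)/(1.99230) = 1.88594
p(1.88594) = -0.00723
z₃ = 1.88594 − (-0.00723)·(1.88594 − 1.89000) / (-0.00723 − 0.08990) = 1.88594 − (0.00003)/(-0.09713) = 1.88624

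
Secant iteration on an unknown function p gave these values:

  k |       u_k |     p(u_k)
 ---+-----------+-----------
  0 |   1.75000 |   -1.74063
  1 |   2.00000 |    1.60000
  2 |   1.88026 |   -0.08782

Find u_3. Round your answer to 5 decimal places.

1.88649

u_3 = 1.88026 − (-0.08782)·(1.88026 − 2.00000) / (-0.08782 − 1.60000)
   = 1.88026 − (0.0105156)/(-1.6878200) = 1.8864903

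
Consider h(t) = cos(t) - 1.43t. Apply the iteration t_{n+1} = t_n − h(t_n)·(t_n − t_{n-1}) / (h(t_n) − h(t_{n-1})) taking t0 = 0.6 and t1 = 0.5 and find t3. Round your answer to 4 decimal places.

0.5836

h(0.6) = -0.032664, h(0.5) = 0.162583
t2 = 0.500000 − 0.162583·(0.500000 − 0.600000) / (0.162583 − (-0.032664)) = 0.500000 − (-0.016258)/(0.195247) = 0.583270
h(0.583270) = 0.000590
t3 = 0.583270 − 0.000590·(0.583270 − 0.500000) / (0.000590 − 0.162583) = 0.583270 − (0.000049)/(-0.161993) = 0.583573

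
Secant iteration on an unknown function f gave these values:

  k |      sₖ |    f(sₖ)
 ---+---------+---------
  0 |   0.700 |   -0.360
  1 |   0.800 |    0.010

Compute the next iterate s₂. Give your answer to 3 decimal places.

0.797

s₂ = 0.800 − 0.010·(0.800 − 0.700) / (0.010 − (-0.360))
   = 0.800 − (0.00100)/(0.37000) = 0.79730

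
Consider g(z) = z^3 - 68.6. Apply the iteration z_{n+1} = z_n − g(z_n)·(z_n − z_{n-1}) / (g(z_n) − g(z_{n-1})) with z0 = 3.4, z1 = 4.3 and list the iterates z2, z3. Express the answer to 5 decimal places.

g(3.4) = -29.2960000, g(4.3) = 10.9070000
z2 = 4.3000000 − 10.9070000·(4.3000000 − 3.4000000) / (10.9070000 − (-29.2960000)) = 4.3000000 − (9.8163000)/(40.2030000) = 4.0558317
g(4.0558317) = -1.8825005
z3 = 4.0558317 − (-1.8825005)·(4.0558317 − 4.3000000) / (-1.8825005 − 10.9070000) = 4.0558317 − (0.4596470)/(-12.7895005) = 4.0917711

4.05583, 4.09177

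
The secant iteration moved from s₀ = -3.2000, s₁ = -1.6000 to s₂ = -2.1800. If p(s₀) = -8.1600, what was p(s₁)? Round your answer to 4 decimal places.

The secant line through (-3.2000, -8.1600) and (-1.6000, p(s₁)) crosses zero at s₂ = -2.1800.
So (-3.2000, -8.1600), (-1.6000, p(s₁)), (-2.1800, 0) are collinear:
p(s₁) = -8.1600 · (-1.6000 − (-2.1800)) / (-3.2000 − (-2.1800)) = -8.1600 · (0.580000)/(-1.020000) = 4.640000

4.6400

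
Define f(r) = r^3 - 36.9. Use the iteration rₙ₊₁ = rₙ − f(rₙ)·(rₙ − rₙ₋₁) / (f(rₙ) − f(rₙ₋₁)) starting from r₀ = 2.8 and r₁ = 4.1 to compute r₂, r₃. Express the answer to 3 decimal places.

3.214, 3.306

f(2.8) = -14.94800, f(4.1) = 32.02100
r₂ = 4.10000 − 32.02100·(4.10000 − 2.80000) / (32.02100 − (-14.94800)) = 4.10000 − (41.62730)/(46.96900) = 3.21373
f(3.21373) = -3.70846
r₃ = 3.21373 − (-3.70846)·(3.21373 − 4.10000) / (-3.70846 − 32.02100) = 3.21373 − (3.28670)/(-35.72946) = 3.30572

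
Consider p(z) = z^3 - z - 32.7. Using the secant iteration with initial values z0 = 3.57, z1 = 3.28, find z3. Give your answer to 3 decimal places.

p(3.57) = 9.22929, p(3.28) = -0.69245
z2 = 3.28000 − (-0.69245)·(3.28000 − 3.57000) / (-0.69245 − 9.22929) = 3.28000 − (0.20081)/(-9.92174) = 3.30024
p(3.30024) = -0.05542
z3 = 3.30024 − (-0.05542)·(3.30024 − 3.28000) / (-0.05542 − (-0.69245)) = 3.30024 − (-0.00112)/(0.63703) = 3.30200

3.302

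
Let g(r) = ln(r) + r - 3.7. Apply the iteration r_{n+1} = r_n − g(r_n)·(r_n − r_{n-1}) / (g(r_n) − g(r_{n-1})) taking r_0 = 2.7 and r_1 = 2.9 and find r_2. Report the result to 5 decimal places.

g(2.7) = -0.0067482, g(2.9) = 0.2647107
r_2 = 2.9000000 − 0.2647107·(2.9000000 − 2.7000000) / (0.2647107 − (-0.0067482)) = 2.9000000 − (0.0529421)/(0.2714590) = 2.7049718

2.70497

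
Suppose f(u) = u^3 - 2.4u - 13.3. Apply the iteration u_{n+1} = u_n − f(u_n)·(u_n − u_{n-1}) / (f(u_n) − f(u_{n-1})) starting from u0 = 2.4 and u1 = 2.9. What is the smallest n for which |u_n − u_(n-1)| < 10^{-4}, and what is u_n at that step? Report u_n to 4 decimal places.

f(2.4) = -5.236000, f(2.9) = 4.129000
u2 = 2.900000 − 4.129000·(0.500000)/(9.365000) = 2.679552;  |Δ| = 0.220448
f(2.679552) = -0.491753
u3 = 2.679552 − (-0.491753)·(-0.220448)/(-4.620753) = 2.703012;  |Δ| = 0.023461
f(2.703012) = -0.038278
u4 = 2.703012 − (-0.038278)·(0.023461)/(0.453476) = 2.704993;  |Δ| = 0.001980
f(2.704993) = 0.000407
u5 = 2.704993 − 0.000407·(0.001980)/(0.038685) = 2.704972;  |Δ| = 0.000021
|u5 − u4| = 0.000021 < 10^{-4}

n = 5, u_n = 2.7050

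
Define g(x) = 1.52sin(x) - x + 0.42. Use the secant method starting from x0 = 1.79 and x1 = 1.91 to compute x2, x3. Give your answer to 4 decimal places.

1.8701, 1.8717

g(1.79) = 0.113628, g(1.91) = -0.056610
x2 = 1.910000 − (-0.056610)·(1.910000 − 1.790000) / (-0.056610 − 0.113628) = 1.910000 − (-0.006793)/(-0.170238) = 1.870096
g(1.870096) = 0.002330
x3 = 1.870096 − 0.002330·(1.870096 − 1.910000) / (0.002330 − (-0.056610)) = 1.870096 − (-0.000093)/(0.058939) = 1.871673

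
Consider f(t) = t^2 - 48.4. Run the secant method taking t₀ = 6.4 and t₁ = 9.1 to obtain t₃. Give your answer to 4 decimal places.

6.9467

f(6.4) = -7.440000, f(9.1) = 34.410000
t₂ = 9.100000 − 34.410000·(9.100000 − 6.400000) / (34.410000 − (-7.440000)) = 9.100000 − (92.907000)/(41.850000) = 6.880000
f(6.880000) = -1.065600
t₃ = 6.880000 − (-1.065600)·(6.880000 − 9.100000) / (-1.065600 − 34.410000) = 6.880000 − (2.365632)/(-35.475600) = 6.946683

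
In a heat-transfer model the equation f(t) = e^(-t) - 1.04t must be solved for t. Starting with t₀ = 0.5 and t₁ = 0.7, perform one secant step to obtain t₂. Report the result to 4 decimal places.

0.5544

f(0.5) = 0.086531, f(0.7) = -0.231415
t₂ = 0.700000 − (-0.231415)·(0.700000 − 0.500000) / (-0.231415 − 0.086531) = 0.700000 − (-0.046283)/(-0.317945) = 0.554431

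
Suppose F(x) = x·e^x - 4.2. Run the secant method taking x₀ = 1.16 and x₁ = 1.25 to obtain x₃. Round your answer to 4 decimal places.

1.2289

F(1.16) = -0.499677, F(1.25) = 0.162929
x₂ = 1.250000 − 0.162929·(1.250000 − 1.160000) / (0.162929 − (-0.499677)) = 1.250000 − (0.014664)/(0.662606) = 1.227870
F(1.227870) = -0.008114
x₃ = 1.227870 − (-0.008114)·(1.227870 − 1.250000) / (-0.008114 − 0.162929) = 1.227870 − (0.000180)/(-0.171043) = 1.228920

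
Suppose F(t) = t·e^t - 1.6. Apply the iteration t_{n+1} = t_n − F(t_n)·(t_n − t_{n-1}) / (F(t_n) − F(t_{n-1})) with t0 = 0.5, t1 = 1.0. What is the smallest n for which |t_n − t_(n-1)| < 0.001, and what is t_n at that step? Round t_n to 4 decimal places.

F(0.5) = -0.775639, F(1.0) = 1.118282
t2 = 1.000000 − 1.118282·(0.500000)/(1.893921) = 0.704771;  |Δ| = 0.295229
F(0.704771) = -0.173979
t3 = 0.704771 − (-0.173979)·(-0.295229)/(-1.292261) = 0.744518;  |Δ| = 0.039747
F(0.744518) = -0.032473
t4 = 0.744518 − (-0.032473)·(0.039747)/(0.141506) = 0.753639;  |Δ| = 0.009121
F(0.753639) = 0.001270
t5 = 0.753639 − 0.001270·(0.009121)/(0.033743) = 0.753296;  |Δ| = 0.000343
|t5 − t4| = 0.000343 < 0.001

n = 5, t_n = 0.7533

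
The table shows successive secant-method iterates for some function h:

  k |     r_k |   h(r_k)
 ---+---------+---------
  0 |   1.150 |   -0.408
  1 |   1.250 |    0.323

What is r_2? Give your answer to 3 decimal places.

r_2 = 1.250 − 0.323·(1.250 − 1.150) / (0.323 − (-0.408))
   = 1.250 − (0.03230)/(0.73100) = 1.20581

1.206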